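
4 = 4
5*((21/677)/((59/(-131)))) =-13755/39943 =-0.34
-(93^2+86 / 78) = -337354 / 39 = -8650.10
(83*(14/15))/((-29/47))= -54614/435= -125.55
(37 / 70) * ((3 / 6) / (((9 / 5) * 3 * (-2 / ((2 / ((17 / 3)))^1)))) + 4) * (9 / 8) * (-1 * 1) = -45103 / 19040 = -2.37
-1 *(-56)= 56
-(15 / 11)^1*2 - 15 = -195 / 11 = -17.73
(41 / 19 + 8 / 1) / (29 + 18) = 0.22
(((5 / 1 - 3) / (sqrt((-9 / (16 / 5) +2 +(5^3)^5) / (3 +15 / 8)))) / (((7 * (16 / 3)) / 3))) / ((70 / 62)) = 279 * sqrt(38085937498986) / 957031249974520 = 0.00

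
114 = 114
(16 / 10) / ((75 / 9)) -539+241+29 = -268.81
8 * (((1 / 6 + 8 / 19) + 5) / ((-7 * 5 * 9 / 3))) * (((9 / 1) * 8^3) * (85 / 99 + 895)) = -3305795584 / 1881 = -1757467.08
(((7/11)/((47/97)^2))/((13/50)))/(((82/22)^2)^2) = 4383182650/81147378637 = 0.05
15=15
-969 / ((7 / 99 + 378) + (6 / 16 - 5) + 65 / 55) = -767448 / 296705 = -2.59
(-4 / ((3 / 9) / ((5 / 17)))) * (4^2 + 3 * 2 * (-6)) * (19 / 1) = 22800 / 17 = 1341.18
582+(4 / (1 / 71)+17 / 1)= 883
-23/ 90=-0.26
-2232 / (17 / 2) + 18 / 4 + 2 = -8707 / 34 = -256.09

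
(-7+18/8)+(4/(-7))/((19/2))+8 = 1697/532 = 3.19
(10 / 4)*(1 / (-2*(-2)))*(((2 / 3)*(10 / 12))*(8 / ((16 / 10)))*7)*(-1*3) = -875 / 24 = -36.46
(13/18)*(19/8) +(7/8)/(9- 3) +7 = 319/36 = 8.86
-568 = -568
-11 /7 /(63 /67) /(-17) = 737 /7497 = 0.10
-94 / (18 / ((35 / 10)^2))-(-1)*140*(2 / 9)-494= -18967 / 36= -526.86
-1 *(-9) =9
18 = 18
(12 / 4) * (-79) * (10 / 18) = -395 / 3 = -131.67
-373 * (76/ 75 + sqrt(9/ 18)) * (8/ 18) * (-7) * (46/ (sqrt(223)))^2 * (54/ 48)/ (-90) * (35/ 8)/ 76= -9668533/ 1204200 - 9668533 * sqrt(2)/ 2440512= -13.63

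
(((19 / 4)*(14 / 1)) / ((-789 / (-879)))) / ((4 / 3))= 116907 / 2104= 55.56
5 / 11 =0.45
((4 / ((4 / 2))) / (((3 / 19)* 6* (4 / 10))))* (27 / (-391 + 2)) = -285 / 778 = -0.37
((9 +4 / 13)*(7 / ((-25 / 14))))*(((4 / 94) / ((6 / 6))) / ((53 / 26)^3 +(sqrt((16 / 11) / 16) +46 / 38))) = -21664973807244768 / 134957363076644125 +203444230941952*sqrt(11) / 134957363076644125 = -0.16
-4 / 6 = -2 / 3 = -0.67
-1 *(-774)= 774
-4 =-4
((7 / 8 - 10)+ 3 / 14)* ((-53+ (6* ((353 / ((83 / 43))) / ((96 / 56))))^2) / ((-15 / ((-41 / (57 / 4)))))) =-700164.83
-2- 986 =-988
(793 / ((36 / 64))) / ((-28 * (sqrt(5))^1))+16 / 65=16 / 65- 3172 * sqrt(5) / 315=-22.27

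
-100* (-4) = 400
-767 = -767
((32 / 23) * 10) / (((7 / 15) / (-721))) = -494400 / 23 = -21495.65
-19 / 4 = -4.75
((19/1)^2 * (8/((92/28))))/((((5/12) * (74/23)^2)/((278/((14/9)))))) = 249289272/6845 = 36419.18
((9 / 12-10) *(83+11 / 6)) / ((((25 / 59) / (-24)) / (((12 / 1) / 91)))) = 13333764 / 2275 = 5861.00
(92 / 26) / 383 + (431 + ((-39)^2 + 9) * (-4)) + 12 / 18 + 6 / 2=-84921686 / 14937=-5685.32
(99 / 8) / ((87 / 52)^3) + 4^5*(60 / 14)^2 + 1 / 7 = 67440692833 / 3585183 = 18810.95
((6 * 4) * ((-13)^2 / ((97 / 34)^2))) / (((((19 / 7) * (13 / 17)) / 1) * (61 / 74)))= 3176077632 / 10905031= 291.25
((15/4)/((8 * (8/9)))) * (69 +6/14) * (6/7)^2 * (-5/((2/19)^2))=-532917225/43904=-12138.24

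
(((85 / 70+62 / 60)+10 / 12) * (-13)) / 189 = -8411 / 39690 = -0.21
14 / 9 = 1.56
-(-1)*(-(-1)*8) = 8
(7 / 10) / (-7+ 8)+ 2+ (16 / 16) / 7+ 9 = 829 / 70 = 11.84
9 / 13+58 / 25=979 / 325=3.01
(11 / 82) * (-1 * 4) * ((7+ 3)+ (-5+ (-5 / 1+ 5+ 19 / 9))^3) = 226292 / 29889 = 7.57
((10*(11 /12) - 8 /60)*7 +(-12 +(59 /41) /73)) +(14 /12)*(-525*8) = -435368989 /89790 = -4848.75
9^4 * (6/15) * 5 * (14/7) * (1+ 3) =104976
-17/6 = -2.83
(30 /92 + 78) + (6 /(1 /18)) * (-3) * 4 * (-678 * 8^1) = 323360787 /46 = 7029582.33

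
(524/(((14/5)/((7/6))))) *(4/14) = 62.38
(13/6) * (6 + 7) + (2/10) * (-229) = -529/30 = -17.63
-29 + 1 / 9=-260 / 9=-28.89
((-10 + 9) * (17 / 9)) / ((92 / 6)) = -17 / 138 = -0.12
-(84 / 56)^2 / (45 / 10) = -1 / 2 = -0.50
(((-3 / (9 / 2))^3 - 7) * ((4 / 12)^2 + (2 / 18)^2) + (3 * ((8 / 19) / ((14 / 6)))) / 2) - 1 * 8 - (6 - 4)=-3091988 / 290871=-10.63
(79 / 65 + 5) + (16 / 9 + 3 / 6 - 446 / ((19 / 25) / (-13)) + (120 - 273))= 166379113 / 22230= 7484.44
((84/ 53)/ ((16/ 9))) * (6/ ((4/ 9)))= 5103/ 424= 12.04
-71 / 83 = -0.86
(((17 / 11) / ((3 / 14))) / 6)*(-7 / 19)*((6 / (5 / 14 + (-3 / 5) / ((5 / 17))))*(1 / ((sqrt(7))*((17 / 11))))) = 4900*sqrt(7) / 33573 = 0.39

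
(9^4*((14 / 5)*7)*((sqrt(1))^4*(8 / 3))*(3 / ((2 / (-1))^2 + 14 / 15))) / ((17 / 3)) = 23147208 / 629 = 36800.01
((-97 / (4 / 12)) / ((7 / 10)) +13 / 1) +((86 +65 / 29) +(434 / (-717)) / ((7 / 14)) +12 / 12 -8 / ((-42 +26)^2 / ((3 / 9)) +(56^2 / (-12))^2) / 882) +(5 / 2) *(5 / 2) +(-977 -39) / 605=-29704142525237749 / 95784947301120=-310.11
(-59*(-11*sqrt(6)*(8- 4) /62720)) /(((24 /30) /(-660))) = -107085*sqrt(6) /3136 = -83.64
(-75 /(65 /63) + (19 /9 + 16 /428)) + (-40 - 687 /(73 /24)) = -307437826 /913887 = -336.41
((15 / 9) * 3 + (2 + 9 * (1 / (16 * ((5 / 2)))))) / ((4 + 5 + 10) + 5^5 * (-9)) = -289 / 1124240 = -0.00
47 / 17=2.76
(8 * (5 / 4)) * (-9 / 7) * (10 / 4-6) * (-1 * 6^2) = -1620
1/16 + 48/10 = 389/80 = 4.86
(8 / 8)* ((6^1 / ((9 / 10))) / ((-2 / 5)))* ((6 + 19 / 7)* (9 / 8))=-4575 / 28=-163.39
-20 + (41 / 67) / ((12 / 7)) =-15793 / 804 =-19.64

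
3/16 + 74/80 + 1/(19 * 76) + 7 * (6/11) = 1566599/317680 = 4.93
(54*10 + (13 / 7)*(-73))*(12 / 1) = 33972 / 7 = 4853.14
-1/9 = -0.11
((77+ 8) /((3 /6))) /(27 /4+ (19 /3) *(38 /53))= 108120 /7181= 15.06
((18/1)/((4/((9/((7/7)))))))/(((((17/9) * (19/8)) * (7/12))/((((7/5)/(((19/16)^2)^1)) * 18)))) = 161243136/583015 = 276.57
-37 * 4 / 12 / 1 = -12.33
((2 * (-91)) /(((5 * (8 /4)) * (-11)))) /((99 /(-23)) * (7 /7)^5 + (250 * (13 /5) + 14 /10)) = 2093 /818576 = 0.00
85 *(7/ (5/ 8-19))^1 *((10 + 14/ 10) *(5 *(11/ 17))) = -8360/ 7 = -1194.29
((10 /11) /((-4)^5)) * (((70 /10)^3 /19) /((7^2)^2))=-5 /749056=-0.00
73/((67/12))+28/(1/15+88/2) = 607176/44287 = 13.71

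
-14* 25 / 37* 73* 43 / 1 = -1098650 / 37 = -29693.24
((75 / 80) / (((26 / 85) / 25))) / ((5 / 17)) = 108375 / 416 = 260.52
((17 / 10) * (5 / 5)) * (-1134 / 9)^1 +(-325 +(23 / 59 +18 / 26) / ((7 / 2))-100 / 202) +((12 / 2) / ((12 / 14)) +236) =-803604339 / 2711345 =-296.39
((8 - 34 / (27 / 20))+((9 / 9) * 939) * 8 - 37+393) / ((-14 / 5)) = -529930 / 189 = -2803.86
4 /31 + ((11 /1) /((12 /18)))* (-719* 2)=-735533 /31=-23726.87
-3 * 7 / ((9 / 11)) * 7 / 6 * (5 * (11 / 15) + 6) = -15631 / 54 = -289.46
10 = 10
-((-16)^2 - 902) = 646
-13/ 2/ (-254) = 0.03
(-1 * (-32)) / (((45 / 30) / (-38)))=-2432 / 3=-810.67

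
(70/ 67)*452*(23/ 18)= 363860/ 603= 603.42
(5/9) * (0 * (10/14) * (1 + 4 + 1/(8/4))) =0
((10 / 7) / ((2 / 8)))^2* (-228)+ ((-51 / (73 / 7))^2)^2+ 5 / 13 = -124321911827518 / 18089679517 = -6872.53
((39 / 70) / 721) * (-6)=-117 / 25235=-0.00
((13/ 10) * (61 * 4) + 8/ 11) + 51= 20291/ 55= 368.93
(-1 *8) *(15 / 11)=-120 / 11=-10.91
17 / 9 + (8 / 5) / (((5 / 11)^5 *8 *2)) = 1980709 / 281250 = 7.04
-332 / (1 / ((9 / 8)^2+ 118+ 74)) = -1026627 / 16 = -64164.19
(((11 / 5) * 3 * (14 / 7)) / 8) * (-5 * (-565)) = 18645 / 4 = 4661.25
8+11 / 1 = 19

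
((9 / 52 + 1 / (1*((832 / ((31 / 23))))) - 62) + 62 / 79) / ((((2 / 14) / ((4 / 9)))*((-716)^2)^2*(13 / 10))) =-3229715965 / 5810670079335254016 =-0.00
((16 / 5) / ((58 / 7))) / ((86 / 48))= 1344 / 6235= 0.22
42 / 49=6 / 7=0.86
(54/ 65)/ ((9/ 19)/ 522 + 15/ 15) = 59508/ 71695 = 0.83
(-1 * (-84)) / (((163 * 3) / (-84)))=-2352 / 163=-14.43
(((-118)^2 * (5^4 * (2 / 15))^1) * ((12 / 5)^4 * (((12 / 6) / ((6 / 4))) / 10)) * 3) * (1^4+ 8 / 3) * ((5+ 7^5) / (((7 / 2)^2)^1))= 94924548145152 / 1225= 77489427057.27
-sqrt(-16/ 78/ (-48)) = -sqrt(26)/ 78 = -0.07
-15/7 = -2.14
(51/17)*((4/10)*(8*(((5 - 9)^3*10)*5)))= -30720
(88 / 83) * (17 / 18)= 748 / 747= 1.00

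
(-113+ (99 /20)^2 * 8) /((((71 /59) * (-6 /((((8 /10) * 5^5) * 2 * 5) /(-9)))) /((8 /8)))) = 61227250 /1917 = 31939.10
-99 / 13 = -7.62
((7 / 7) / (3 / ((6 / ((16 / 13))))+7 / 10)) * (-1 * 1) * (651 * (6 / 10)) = -5642 / 19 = -296.95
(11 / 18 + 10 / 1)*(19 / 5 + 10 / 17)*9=71243 / 170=419.08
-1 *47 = -47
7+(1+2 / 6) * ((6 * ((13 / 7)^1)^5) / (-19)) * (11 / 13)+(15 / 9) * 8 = 11939209 / 957999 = 12.46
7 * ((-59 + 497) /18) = 511 /3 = 170.33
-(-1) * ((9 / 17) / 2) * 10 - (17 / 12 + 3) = -361 / 204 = -1.77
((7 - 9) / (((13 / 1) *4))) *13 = -1 / 2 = -0.50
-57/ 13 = -4.38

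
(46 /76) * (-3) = -69 /38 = -1.82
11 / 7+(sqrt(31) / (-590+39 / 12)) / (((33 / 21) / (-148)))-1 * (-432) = 4144 * sqrt(31) / 25817+3035 / 7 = 434.47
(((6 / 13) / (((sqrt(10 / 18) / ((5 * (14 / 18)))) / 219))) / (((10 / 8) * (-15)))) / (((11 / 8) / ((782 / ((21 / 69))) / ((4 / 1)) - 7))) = -4155744 * sqrt(5) / 715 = -12996.54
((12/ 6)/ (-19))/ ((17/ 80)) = -160/ 323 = -0.50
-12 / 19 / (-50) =6 / 475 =0.01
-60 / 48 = -5 / 4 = -1.25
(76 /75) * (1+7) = 608 /75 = 8.11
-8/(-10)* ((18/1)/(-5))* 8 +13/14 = -7739/350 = -22.11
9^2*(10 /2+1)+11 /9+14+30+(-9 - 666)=-1294 /9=-143.78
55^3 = 166375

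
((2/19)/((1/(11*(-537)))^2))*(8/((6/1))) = 93047064/19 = 4897213.89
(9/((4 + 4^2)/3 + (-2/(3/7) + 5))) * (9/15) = 27/35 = 0.77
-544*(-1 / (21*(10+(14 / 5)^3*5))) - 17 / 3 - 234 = -7527601 / 31437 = -239.45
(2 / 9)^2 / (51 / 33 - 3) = -11 / 324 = -0.03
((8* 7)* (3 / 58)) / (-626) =-42 / 9077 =-0.00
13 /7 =1.86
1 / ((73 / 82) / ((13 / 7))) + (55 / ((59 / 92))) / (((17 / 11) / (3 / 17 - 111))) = -53567041474 / 8713061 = -6147.90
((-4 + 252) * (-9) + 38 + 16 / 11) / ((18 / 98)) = -1181782 / 99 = -11937.19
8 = 8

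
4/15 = 0.27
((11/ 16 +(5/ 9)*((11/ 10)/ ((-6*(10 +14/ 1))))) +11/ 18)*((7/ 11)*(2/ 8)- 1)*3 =-11285/ 3456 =-3.27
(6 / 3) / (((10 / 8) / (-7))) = -56 / 5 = -11.20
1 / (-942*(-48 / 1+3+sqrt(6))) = sqrt(6) / 1901898+5 / 211322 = 0.00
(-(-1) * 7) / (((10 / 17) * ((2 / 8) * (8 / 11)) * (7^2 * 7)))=187 / 980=0.19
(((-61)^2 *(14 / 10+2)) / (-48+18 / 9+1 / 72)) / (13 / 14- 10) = 9109008 / 300355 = 30.33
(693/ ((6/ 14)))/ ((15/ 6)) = 3234/ 5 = 646.80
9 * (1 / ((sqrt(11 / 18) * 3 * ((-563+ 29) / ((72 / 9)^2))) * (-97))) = 96 * sqrt(22) / 94963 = 0.00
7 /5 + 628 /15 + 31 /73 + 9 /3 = 51127 /1095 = 46.69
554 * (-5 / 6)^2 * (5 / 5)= 6925 / 18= 384.72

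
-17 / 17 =-1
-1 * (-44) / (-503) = -44 / 503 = -0.09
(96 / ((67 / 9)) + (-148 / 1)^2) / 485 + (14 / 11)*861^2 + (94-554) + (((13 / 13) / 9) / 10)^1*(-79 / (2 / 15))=4045182448829 / 4289340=943078.06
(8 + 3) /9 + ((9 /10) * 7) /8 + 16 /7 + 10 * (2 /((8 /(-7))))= -66551 /5040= -13.20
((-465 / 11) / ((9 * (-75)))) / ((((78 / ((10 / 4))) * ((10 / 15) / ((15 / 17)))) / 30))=775 / 9724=0.08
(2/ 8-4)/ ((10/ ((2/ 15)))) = -1/ 20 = -0.05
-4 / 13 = -0.31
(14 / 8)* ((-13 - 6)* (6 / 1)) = -399 / 2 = -199.50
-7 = -7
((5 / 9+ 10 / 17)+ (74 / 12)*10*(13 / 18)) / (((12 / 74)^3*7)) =2124133555 / 1388016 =1530.34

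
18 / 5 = 3.60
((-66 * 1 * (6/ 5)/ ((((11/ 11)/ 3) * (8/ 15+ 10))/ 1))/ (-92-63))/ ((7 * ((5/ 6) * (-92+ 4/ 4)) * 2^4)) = -2673/ 156001300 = -0.00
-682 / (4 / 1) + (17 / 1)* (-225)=-7991 / 2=-3995.50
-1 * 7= -7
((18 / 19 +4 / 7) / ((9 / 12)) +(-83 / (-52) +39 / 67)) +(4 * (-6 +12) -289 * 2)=-764281181 / 1390116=-549.80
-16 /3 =-5.33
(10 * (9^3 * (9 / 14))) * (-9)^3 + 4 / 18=-215233591 / 63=-3416406.21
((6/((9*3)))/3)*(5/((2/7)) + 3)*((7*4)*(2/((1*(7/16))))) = 5248/27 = 194.37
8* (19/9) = 152/9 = 16.89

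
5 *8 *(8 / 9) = 320 / 9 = 35.56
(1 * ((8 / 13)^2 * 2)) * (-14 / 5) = -1792 / 845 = -2.12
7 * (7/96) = 49/96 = 0.51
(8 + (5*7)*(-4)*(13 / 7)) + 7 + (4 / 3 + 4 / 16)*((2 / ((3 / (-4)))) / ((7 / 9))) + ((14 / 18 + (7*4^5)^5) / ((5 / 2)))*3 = 2384297966522301651371 / 105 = 22707599681164777632.10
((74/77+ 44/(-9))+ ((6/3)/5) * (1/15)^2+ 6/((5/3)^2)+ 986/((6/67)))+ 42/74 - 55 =35109371393/3205125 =10954.13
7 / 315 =1 / 45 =0.02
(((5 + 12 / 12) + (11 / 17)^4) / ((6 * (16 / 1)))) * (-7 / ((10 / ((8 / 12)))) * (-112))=25272583 / 7516890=3.36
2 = 2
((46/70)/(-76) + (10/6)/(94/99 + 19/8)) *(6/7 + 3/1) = 93167307/49026460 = 1.90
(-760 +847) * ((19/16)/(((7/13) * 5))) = 21489/560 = 38.37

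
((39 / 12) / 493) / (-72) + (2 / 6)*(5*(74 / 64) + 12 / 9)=168353 / 70992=2.37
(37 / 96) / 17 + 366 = 597349 / 1632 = 366.02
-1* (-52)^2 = -2704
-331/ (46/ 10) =-1655/ 23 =-71.96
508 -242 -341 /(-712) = 189733 /712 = 266.48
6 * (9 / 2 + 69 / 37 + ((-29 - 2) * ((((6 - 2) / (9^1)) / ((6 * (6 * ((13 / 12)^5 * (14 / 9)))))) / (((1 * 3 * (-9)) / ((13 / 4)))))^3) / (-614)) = 3466529377667375026521 / 90772531474847755897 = 38.19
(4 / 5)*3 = 12 / 5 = 2.40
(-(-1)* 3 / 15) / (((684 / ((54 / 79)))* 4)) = 3 / 60040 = 0.00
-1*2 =-2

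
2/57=0.04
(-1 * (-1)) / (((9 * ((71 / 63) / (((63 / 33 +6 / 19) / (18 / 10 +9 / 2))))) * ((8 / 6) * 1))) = 775 / 29678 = 0.03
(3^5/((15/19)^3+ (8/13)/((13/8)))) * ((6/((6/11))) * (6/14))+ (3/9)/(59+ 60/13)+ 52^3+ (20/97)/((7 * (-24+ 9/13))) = 24373325831000874442/171735520210149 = 141923.61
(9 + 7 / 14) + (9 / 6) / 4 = 79 / 8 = 9.88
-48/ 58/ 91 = -0.01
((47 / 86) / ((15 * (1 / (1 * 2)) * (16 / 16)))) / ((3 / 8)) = 376 / 1935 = 0.19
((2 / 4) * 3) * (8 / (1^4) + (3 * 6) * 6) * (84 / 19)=769.26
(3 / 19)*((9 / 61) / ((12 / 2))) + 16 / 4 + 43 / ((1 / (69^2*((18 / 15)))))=2847333889 / 11590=245671.60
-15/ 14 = -1.07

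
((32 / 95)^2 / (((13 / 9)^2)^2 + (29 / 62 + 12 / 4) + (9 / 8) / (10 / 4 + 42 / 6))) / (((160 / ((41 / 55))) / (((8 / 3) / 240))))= 59299776 / 80153854515625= 0.00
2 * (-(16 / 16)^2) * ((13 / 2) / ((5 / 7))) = -18.20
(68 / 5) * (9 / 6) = 102 / 5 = 20.40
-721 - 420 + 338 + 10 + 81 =-712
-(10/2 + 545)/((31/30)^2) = -495000/961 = -515.09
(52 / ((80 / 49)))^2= 405769 / 400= 1014.42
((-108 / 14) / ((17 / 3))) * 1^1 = -162 / 119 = -1.36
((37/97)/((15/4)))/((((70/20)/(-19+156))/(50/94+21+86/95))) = 1354193488/15158675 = 89.33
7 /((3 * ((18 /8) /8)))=224 /27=8.30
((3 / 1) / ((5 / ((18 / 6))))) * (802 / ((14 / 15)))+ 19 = 10960 / 7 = 1565.71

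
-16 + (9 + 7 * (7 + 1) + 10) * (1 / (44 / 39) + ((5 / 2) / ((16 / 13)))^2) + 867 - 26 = 13527225 / 11264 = 1200.93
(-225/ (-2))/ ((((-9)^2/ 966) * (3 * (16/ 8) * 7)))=575/ 18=31.94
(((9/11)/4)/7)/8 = 9/2464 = 0.00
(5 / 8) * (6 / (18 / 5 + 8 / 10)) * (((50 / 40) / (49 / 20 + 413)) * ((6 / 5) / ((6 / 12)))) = 1125 / 182798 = 0.01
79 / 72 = 1.10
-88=-88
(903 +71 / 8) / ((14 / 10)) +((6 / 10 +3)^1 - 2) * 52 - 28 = 197831 / 280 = 706.54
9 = 9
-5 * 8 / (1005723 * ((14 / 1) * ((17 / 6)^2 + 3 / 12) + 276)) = -40 / 394131669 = -0.00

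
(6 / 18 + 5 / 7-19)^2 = 142129 / 441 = 322.29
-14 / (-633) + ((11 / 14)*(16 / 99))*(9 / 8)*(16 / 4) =2630 / 4431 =0.59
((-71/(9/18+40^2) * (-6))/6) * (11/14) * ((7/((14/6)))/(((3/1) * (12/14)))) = 71/1746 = 0.04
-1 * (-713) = 713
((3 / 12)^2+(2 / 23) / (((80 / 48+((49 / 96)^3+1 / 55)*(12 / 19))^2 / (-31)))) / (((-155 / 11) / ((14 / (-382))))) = -420775850658999766469 / 200811569412574044949040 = -0.00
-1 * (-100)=100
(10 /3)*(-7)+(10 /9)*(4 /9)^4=-1375250 /59049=-23.29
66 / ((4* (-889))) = -33 / 1778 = -0.02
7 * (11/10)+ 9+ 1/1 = 177/10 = 17.70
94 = 94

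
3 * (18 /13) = 54 /13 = 4.15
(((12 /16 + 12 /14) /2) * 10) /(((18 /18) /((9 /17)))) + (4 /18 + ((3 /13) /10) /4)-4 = 268543 /556920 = 0.48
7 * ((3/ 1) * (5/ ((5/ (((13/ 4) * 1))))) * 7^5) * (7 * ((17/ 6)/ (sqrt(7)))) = 26000429 * sqrt(7)/ 8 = 8598833.64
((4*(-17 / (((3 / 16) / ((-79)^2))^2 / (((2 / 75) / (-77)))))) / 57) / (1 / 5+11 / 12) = 5424344080384 / 13232835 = 409915.49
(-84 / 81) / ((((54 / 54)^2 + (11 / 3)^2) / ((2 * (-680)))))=97.64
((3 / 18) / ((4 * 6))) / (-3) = -1 / 432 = -0.00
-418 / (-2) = 209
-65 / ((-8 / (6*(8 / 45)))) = 26 / 3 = 8.67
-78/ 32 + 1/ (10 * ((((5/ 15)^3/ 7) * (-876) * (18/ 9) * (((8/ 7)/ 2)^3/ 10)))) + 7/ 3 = -76507/ 112128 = -0.68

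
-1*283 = -283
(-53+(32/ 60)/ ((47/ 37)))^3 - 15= -50942167838884/ 350402625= -145381.81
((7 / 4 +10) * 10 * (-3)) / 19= -18.55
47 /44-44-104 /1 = -6465 /44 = -146.93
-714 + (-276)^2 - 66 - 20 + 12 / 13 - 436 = 974232 / 13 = 74940.92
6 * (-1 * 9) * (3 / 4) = -81 / 2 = -40.50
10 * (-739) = -7390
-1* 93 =-93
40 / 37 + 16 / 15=1192 / 555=2.15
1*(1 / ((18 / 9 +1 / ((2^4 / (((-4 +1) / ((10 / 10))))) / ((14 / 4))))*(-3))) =-32 / 129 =-0.25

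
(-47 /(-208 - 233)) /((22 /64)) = 1504 /4851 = 0.31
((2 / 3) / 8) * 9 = 3 / 4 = 0.75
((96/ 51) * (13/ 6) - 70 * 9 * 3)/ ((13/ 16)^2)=-24622592/ 8619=-2856.78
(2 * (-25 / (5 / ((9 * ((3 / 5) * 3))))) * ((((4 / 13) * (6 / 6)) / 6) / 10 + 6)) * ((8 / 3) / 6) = -28104 / 65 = -432.37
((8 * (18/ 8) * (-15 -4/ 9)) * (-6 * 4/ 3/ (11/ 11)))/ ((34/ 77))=85624/ 17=5036.71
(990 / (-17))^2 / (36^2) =3025 / 1156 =2.62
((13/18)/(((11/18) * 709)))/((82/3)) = 39/639518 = 0.00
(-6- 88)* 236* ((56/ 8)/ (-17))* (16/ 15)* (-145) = -72053632/ 51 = -1412816.31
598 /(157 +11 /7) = 2093 /555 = 3.77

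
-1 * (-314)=314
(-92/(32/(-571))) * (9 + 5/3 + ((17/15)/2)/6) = 25438621/1440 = 17665.71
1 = 1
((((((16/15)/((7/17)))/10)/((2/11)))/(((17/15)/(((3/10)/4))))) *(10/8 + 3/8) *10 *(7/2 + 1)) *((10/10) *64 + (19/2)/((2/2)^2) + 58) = 1015443/1120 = 906.65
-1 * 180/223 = -180/223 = -0.81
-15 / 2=-7.50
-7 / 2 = -3.50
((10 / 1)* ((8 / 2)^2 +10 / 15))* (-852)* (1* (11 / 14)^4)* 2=-259877750 / 2401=-108237.30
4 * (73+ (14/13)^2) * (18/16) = 112797/338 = 333.72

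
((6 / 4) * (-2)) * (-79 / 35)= 237 / 35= 6.77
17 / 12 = 1.42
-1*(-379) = 379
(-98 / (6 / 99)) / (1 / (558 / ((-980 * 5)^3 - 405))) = 902286 / 117649000405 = 0.00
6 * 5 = 30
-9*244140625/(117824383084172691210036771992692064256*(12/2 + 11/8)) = -0.00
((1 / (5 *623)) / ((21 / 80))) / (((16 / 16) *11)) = 0.00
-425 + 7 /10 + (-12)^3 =-21523 /10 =-2152.30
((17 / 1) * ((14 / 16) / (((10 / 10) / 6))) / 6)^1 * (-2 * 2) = -119 / 2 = -59.50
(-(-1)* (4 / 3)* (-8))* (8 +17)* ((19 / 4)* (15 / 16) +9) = -7175 / 2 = -3587.50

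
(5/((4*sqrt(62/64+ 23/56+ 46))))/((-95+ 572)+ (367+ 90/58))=145*sqrt(148582)/260241373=0.00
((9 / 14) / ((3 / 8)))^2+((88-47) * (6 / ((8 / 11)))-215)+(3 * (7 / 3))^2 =175.19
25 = 25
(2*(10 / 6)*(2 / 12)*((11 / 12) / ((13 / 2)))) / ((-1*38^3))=-55 / 38520144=-0.00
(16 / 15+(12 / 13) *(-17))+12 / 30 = -14.23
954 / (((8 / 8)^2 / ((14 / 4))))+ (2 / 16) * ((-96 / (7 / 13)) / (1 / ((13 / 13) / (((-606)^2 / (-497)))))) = 102184340 / 30603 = 3339.03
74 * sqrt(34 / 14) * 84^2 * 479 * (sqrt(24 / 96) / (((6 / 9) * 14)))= 1914084 * sqrt(119)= 20880191.32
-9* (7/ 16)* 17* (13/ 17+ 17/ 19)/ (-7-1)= 13.88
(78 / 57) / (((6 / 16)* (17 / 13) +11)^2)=281216 / 27132475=0.01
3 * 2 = 6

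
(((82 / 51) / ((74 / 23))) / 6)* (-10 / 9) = -4715 / 50949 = -0.09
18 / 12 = 3 / 2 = 1.50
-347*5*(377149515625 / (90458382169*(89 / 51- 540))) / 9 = 11124024963359375 / 7449519146763657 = 1.49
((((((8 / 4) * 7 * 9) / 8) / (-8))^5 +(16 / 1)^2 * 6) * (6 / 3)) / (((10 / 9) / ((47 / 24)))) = 7127151112269 / 1342177280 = 5310.14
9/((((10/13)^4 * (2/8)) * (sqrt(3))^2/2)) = 68.55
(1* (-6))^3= -216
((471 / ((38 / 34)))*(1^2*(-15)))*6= -720630 / 19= -37927.89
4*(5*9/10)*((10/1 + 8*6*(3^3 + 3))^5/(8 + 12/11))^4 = 4448394452067486013244466365623353767395019531250000000000000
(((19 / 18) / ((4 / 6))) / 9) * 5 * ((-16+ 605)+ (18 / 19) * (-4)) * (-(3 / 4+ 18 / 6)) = -277975 / 144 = -1930.38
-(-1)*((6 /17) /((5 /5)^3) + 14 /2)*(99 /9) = 1375 /17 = 80.88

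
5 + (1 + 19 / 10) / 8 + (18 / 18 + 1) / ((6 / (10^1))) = 2087 / 240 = 8.70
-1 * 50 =-50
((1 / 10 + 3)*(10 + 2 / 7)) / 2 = 558 / 35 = 15.94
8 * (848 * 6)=40704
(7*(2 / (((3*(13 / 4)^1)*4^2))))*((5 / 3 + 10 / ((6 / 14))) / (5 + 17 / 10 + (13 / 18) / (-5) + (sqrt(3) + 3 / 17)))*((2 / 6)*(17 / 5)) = 0.30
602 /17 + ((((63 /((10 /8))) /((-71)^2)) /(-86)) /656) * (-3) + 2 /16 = 35.54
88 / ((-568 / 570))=-6270 / 71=-88.31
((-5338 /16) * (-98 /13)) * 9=1177029 /52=22635.17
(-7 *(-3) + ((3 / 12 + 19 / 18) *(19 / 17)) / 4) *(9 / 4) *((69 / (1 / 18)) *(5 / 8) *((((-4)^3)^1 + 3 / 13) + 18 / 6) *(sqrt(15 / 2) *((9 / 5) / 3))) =-38487521385 *sqrt(30) / 56576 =-3726047.02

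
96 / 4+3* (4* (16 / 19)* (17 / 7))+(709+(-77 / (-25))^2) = 63759182 / 83125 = 767.03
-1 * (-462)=462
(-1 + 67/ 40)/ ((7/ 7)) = 27/ 40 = 0.68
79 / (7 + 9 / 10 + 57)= 790 / 649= 1.22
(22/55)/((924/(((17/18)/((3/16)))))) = 68/31185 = 0.00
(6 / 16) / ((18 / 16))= 1 / 3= 0.33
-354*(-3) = 1062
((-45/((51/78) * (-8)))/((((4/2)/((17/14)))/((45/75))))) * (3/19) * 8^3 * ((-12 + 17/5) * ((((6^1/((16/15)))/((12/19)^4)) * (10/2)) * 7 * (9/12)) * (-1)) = 517614435/256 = 2021931.39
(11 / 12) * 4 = 11 / 3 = 3.67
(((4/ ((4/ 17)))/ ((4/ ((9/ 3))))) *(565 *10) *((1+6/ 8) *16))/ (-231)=-8731.82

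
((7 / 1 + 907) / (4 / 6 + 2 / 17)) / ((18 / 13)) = 100997 / 120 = 841.64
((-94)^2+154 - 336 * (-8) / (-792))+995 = 329393 / 33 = 9981.61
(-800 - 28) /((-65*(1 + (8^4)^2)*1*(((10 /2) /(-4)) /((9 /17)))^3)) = -38631168 /669715045358125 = -0.00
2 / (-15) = -2 / 15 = -0.13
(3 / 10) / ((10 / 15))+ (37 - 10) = 549 / 20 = 27.45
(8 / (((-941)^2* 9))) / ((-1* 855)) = -8 / 6813776295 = -0.00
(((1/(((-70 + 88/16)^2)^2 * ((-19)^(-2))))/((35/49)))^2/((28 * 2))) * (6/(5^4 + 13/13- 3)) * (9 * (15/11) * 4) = 33362176/4634312969067408495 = 0.00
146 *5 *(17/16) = 6205/8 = 775.62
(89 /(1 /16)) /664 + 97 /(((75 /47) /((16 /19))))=6308002 /118275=53.33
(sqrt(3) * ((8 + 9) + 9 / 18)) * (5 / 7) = 25 * sqrt(3) / 2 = 21.65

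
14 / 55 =0.25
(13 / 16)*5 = 65 / 16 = 4.06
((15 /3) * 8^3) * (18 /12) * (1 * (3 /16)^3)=405 /16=25.31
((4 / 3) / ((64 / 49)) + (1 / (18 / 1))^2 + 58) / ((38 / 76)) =76495 / 648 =118.05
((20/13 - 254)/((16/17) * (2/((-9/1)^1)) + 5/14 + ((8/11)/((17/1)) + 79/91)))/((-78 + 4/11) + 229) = -94515036/60004565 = -1.58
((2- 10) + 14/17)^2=14884/289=51.50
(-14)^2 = 196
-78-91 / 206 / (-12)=-192725 / 2472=-77.96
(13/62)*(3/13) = 3/62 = 0.05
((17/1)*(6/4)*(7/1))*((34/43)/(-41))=-6069/1763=-3.44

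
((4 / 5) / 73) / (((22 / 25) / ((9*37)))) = 3330 / 803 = 4.15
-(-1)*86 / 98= 43 / 49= 0.88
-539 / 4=-134.75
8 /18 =4 /9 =0.44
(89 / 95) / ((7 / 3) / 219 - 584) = -58473 / 36449695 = -0.00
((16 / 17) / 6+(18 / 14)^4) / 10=353819 / 1224510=0.29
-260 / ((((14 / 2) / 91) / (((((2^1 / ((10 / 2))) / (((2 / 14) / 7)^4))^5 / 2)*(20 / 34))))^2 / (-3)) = 1094345510915189365187158521956470362200344944051898957705848697924708724736 / 22578125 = 48469282144340567039431240000000000000000000000000000000000000000000.00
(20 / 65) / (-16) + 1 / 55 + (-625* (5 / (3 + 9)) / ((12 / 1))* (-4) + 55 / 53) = 29959036 / 341055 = 87.84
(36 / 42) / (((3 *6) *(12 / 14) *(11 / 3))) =1 / 66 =0.02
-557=-557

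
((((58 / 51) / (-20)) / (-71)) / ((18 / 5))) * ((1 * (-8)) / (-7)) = 58 / 228123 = 0.00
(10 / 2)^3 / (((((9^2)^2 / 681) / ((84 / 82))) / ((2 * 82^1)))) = 1589000 / 729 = 2179.70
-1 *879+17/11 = -9652/11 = -877.45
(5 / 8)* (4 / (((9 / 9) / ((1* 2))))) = 5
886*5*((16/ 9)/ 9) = 70880/ 81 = 875.06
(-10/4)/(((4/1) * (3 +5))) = -5/64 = -0.08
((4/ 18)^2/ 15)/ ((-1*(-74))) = 2/ 44955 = 0.00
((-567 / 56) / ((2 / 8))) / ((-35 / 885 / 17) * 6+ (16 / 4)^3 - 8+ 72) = -0.32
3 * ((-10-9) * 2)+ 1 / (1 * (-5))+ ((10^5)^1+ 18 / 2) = 499474 / 5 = 99894.80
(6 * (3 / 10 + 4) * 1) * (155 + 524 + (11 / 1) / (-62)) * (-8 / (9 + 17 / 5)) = -10858446 / 961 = -11299.11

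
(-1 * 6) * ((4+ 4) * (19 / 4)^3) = -20577 / 4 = -5144.25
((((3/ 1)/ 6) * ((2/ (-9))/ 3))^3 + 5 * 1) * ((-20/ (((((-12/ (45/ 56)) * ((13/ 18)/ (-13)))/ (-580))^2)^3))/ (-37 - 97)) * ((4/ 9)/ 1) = 78140055443297838134765625/ 2017915648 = 38723152536501782.52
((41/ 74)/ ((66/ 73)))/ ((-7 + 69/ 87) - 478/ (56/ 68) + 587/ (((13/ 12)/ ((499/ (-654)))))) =-860939443/ 1404975185988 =-0.00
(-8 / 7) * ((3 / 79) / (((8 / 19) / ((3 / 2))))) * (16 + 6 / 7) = -10089 / 3871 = -2.61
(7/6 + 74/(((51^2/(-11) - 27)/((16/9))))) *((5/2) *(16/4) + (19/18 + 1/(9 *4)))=330695/44712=7.40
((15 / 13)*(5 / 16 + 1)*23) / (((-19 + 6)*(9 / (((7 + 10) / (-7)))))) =1955 / 2704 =0.72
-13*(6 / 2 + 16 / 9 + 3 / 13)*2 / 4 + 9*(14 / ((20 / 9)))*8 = 18947 / 45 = 421.04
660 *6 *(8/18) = 1760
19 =19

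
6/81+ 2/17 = 88/459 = 0.19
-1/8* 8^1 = -1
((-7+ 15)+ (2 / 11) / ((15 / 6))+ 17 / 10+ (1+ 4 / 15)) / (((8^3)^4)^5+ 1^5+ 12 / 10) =3643 / 505723528485743323258254518959602030594183910320588718806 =0.00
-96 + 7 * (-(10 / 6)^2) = -1039 / 9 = -115.44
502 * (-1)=-502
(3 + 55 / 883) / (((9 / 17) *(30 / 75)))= 114920 / 7947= 14.46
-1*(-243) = 243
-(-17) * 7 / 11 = 119 / 11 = 10.82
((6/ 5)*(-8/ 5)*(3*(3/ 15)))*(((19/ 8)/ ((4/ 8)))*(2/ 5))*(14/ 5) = -19152/ 3125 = -6.13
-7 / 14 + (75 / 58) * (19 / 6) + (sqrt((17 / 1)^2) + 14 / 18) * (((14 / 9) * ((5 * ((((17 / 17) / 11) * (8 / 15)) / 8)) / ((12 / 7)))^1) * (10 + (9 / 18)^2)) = 8004803 / 930204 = 8.61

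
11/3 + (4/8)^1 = 25/6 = 4.17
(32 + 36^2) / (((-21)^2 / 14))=2656 / 63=42.16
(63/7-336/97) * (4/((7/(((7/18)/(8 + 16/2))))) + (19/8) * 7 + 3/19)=92.99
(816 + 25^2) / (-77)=-131 / 7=-18.71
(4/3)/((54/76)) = 152/81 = 1.88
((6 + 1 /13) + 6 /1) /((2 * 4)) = 157 /104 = 1.51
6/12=1/2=0.50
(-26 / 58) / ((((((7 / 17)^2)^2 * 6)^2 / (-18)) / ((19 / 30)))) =1723012087927 / 10030753740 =171.77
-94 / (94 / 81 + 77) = -7614 / 6331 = -1.20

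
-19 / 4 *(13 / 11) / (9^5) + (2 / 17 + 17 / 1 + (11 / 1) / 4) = 438761495 / 22084326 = 19.87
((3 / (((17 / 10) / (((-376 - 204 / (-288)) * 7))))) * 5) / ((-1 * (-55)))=-421.45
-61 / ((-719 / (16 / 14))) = 488 / 5033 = 0.10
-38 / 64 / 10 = -0.06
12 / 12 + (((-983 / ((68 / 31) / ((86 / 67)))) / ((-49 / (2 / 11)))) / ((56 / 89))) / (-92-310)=13703969381 / 13820589552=0.99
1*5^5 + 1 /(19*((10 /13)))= 3125.07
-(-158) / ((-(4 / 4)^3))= -158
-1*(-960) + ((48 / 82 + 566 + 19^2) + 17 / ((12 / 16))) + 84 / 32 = 1882271 / 984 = 1912.88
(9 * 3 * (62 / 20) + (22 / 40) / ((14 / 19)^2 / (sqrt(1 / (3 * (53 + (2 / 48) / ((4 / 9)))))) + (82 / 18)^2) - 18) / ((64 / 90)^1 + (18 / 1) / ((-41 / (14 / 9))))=2331.79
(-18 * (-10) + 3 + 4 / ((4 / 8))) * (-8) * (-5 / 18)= 3820 / 9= 424.44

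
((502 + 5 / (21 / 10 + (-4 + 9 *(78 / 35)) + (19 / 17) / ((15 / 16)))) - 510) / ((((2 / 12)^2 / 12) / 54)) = -12475021248 / 69077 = -180595.87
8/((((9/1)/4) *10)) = 16/45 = 0.36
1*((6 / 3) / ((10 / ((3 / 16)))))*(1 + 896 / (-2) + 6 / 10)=-837 / 50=-16.74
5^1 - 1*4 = 1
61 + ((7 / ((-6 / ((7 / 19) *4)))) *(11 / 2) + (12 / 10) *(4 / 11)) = 162958 / 3135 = 51.98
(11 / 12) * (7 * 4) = 25.67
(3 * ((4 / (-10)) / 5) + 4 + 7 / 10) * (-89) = -19847 / 50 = -396.94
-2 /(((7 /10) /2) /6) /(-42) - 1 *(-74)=3666 /49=74.82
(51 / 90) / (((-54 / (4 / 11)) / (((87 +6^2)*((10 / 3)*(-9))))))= 1394 / 99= 14.08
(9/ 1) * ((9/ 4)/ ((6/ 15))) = 405/ 8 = 50.62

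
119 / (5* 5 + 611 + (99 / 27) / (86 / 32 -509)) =413151 / 2208076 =0.19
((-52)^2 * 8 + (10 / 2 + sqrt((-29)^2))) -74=21592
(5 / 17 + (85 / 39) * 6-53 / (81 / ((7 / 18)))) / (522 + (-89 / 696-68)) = 490262284 / 16964509185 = 0.03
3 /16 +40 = 643 /16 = 40.19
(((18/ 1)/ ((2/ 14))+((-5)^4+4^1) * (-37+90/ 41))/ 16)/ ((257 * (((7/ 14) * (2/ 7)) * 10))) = -6246919/ 1685920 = -3.71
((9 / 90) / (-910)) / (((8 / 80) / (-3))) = 3 / 910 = 0.00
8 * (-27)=-216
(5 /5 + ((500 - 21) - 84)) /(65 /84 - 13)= -33264 /1027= -32.39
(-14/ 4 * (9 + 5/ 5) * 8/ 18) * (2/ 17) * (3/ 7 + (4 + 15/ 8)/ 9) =-2725/ 1377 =-1.98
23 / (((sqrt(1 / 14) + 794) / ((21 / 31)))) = 5369028 / 273609193-483* sqrt(14) / 273609193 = 0.02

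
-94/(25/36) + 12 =-3084/25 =-123.36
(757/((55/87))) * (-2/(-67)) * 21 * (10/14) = 395154/737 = 536.17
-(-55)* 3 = 165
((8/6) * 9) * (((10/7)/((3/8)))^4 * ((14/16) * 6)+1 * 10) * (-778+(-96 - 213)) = -44926188280/3087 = -14553348.97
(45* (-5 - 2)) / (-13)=315 / 13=24.23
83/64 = 1.30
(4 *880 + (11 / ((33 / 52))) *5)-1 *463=9431 / 3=3143.67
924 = 924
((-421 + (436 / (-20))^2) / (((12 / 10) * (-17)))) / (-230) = 113 / 9775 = 0.01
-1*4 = -4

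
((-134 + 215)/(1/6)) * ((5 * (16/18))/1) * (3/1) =6480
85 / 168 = 0.51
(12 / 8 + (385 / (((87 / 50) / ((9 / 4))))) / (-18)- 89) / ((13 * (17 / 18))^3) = -0.06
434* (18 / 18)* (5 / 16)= 1085 / 8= 135.62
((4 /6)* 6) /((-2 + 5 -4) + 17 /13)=13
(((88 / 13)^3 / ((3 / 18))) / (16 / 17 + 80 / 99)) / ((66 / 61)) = 49688892 / 50531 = 983.33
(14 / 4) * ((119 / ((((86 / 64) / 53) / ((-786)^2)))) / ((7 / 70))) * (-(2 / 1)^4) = -69824193546240 / 43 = -1623818454563.72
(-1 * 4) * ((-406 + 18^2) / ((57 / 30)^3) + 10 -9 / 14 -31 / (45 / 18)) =14401934 / 240065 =59.99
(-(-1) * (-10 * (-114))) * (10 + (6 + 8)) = 27360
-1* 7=-7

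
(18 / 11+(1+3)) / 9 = 62 / 99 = 0.63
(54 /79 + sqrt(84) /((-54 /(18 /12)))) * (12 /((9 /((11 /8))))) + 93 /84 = 5221 /2212-11 * sqrt(21) /108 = 1.89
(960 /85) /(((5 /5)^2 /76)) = 14592 /17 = 858.35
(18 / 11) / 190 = 9 / 1045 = 0.01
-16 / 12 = -4 / 3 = -1.33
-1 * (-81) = 81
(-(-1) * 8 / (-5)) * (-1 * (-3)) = -24 / 5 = -4.80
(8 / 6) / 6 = 2 / 9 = 0.22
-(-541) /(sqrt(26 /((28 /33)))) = 541 * sqrt(6006) /429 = 97.73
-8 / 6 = -4 / 3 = -1.33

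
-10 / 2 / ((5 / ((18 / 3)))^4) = -10.37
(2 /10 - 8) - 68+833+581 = 6691 /5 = 1338.20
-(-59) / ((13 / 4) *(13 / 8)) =1888 / 169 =11.17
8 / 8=1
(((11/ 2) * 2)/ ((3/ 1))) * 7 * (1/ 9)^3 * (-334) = -25718/ 2187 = -11.76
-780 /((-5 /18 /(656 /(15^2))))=8186.88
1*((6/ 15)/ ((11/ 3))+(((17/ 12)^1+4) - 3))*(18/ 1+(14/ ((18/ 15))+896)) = 4629259/ 1980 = 2338.01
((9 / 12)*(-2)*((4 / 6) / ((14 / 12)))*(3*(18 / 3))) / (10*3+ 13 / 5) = -540 / 1141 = -0.47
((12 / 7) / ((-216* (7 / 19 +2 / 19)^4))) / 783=-130321 / 647295138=-0.00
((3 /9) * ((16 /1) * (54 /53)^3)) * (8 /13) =6718464 /1935401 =3.47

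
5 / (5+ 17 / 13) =65 / 82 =0.79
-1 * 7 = -7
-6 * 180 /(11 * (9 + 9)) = -60 /11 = -5.45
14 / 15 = 0.93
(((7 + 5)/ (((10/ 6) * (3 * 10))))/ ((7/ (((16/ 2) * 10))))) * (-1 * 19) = -1824/ 35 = -52.11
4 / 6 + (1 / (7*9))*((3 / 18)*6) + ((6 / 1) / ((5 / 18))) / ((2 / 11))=37637 / 315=119.48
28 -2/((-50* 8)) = 5601/200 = 28.00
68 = 68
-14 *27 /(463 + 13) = -27 /34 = -0.79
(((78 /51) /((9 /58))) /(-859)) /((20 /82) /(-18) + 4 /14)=-432796 /10265909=-0.04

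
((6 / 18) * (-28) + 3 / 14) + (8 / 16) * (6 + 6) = -131 / 42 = -3.12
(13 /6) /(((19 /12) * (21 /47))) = 1222 /399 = 3.06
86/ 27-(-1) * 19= 599/ 27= 22.19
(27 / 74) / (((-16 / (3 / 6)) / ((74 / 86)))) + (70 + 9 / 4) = 198805 / 2752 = 72.24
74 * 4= 296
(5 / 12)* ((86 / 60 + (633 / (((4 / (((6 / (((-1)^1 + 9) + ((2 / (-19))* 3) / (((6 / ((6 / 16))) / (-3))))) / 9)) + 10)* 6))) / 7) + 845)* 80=1577132450 / 55881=28223.05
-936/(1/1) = -936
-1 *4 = -4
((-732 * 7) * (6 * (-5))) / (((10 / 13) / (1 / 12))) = 16653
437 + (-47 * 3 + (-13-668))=-385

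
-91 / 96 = -0.95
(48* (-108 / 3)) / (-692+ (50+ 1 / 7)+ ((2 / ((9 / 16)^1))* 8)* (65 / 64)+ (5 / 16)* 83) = 1741824 / 591727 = 2.94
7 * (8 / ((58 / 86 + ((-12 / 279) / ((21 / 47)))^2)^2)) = 1506377815975993464 / 12573552457213609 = 119.81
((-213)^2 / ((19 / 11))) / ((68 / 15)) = 7485885 / 1292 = 5794.03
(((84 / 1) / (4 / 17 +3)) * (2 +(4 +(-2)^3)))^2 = 2696.44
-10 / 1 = -10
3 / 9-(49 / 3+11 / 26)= -427 / 26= -16.42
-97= -97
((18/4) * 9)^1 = 81/2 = 40.50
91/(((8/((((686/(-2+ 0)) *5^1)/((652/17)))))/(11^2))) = -61546.34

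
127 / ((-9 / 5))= -635 / 9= -70.56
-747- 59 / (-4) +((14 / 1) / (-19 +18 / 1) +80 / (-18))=-27025 / 36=-750.69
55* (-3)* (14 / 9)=-770 / 3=-256.67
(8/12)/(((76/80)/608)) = 1280/3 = 426.67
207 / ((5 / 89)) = 18423 / 5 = 3684.60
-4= -4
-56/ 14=-4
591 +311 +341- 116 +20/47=52989/47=1127.43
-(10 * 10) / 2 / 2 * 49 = -1225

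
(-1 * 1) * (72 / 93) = -24 / 31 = -0.77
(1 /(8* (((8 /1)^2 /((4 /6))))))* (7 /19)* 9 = 21 /4864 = 0.00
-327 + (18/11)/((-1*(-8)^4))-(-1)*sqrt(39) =-7366665/22528 + sqrt(39) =-320.76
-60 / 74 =-30 / 37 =-0.81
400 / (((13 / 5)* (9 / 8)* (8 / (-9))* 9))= -2000 / 117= -17.09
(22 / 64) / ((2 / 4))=11 / 16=0.69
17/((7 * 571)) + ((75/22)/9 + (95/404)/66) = 41202703/106576008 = 0.39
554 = 554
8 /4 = 2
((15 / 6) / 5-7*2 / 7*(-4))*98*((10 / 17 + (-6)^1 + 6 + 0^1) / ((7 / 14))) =980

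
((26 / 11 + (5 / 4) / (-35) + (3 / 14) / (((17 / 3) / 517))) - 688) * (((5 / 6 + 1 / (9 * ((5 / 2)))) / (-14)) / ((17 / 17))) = 39362461 / 942480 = 41.76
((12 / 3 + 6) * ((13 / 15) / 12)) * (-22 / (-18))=143 / 162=0.88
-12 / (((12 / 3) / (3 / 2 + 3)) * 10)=-27 / 20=-1.35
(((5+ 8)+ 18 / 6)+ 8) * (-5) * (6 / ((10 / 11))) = -792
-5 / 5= -1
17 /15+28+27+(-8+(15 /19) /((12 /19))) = 49.38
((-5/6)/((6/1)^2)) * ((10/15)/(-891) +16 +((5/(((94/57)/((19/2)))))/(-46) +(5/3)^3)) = -2311925365/4993078464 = -0.46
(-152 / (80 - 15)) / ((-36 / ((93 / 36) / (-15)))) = -589 / 52650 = -0.01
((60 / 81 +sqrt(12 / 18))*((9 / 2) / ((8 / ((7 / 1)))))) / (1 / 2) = 35 / 6 +21*sqrt(6) / 8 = 12.26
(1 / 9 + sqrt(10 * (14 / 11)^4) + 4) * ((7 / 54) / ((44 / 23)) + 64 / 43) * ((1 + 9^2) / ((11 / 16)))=964733116 / 1264329 + 5110478128 * sqrt(10) / 16998201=1713.77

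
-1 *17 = -17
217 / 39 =5.56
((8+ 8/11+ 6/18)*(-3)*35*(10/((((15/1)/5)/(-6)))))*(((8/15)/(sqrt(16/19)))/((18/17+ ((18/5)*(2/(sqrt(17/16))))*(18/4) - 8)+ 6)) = 8895250*sqrt(19)/3677421+ 24017175*sqrt(323)/1225807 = 362.67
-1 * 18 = -18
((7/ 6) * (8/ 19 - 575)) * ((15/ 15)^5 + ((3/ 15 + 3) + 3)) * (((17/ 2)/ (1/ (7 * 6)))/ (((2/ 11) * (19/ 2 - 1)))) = -105916734/ 95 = -1114912.99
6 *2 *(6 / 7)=72 / 7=10.29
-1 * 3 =-3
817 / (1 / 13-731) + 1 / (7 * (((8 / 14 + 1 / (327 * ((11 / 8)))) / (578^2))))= 2854600349143 / 34311722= 83196.07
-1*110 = -110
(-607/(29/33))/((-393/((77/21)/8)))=0.81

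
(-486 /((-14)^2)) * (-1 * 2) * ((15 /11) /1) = 3645 /539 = 6.76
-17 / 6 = -2.83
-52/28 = -13/7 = -1.86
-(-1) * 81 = 81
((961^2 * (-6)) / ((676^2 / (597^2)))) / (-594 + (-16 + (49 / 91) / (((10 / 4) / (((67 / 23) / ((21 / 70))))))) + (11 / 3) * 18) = 68134297590423 / 8543552992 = 7974.94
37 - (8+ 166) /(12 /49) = -1347 /2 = -673.50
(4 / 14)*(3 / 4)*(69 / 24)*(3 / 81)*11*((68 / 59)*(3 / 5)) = 4301 / 24780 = 0.17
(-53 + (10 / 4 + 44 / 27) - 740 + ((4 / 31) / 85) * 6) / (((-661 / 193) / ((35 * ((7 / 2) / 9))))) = 1061520531533 / 338593284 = 3135.09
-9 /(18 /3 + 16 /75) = -675 /466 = -1.45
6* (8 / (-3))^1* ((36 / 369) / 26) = -32 / 533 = -0.06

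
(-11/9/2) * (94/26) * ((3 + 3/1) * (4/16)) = -517/156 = -3.31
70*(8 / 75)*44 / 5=4928 / 75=65.71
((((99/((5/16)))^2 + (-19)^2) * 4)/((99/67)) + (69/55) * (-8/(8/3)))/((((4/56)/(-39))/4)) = -595491992.85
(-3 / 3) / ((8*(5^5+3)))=-1 / 25024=-0.00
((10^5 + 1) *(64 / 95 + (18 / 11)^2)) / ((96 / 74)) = 3239550577 / 12540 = 258337.37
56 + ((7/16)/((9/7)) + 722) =778.34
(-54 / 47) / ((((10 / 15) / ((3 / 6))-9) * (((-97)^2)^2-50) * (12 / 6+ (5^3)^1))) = 162 / 12153912536297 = 0.00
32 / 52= 8 / 13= 0.62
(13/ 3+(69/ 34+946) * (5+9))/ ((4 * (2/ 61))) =20651977/ 204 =101235.18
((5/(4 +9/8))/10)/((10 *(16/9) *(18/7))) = 7/3280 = 0.00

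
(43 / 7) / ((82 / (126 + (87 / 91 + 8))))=10.11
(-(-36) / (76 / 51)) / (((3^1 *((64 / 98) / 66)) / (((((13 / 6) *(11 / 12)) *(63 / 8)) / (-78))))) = -6349959 / 38912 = -163.19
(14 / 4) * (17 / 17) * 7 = 24.50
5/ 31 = 0.16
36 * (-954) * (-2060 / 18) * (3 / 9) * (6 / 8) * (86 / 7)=84505320 / 7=12072188.57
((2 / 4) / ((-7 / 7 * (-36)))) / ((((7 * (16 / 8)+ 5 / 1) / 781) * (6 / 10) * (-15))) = -781 / 12312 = -0.06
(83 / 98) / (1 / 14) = 83 / 7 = 11.86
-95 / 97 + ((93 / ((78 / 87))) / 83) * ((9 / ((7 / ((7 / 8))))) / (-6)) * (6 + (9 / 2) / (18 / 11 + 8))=-1771391737 / 710033792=-2.49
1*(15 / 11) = 15 / 11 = 1.36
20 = 20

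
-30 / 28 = -15 / 14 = -1.07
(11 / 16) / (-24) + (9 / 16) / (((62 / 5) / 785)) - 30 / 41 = 17008799 / 488064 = 34.85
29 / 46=0.63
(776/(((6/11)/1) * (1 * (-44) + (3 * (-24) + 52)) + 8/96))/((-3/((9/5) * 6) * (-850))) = -921888/9768625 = -0.09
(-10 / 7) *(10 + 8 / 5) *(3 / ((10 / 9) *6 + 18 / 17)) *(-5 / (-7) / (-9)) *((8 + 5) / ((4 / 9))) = 288405 / 19306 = 14.94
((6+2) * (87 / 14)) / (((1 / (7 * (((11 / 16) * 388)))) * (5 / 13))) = 1206777 / 5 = 241355.40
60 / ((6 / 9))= 90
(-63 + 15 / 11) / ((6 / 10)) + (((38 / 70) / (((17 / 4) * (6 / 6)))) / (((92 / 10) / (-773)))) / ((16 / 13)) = -26842721 / 240856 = -111.45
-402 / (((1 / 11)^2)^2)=-5885682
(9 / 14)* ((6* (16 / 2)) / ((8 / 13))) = 351 / 7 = 50.14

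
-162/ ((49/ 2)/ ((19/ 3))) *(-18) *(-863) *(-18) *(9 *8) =843081537.31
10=10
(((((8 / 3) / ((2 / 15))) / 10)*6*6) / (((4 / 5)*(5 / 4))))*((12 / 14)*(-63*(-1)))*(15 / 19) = 58320 / 19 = 3069.47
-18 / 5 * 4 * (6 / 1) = -432 / 5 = -86.40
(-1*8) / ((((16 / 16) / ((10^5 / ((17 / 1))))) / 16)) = -12800000 / 17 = -752941.18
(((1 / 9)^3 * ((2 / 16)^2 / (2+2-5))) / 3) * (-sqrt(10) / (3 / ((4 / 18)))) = sqrt(10) / 1889568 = 0.00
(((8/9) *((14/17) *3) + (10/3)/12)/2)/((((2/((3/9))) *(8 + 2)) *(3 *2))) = 757/220320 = 0.00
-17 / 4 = -4.25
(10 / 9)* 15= 16.67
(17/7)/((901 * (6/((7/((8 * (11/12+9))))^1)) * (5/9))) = 9/126140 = 0.00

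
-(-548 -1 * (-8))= 540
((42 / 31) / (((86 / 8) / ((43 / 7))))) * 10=7.74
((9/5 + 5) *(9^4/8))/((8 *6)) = 37179/320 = 116.18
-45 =-45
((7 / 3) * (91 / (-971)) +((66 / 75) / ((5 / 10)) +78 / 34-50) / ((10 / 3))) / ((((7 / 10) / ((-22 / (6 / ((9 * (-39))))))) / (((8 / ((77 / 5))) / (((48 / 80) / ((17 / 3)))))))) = -18028785112 / 142737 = -126307.72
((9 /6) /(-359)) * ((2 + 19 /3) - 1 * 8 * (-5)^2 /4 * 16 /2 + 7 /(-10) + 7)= 11561 /7180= 1.61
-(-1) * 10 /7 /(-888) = -5 /3108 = -0.00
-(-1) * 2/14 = 1/7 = 0.14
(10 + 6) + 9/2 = 20.50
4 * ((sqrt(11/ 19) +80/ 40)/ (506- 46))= sqrt(209)/ 2185 +2/ 115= 0.02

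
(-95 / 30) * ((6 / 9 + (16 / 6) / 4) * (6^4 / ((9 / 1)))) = -608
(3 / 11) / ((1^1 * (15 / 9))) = 9 / 55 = 0.16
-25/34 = -0.74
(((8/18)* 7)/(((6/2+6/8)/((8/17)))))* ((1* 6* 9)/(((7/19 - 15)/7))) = -10.09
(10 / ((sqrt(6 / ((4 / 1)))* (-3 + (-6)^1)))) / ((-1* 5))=2* sqrt(6) / 27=0.18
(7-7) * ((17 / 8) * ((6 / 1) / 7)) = 0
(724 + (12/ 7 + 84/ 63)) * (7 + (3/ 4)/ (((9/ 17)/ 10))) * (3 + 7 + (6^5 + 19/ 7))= 52859090878/ 441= 119861884.08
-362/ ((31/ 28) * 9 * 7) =-1448/ 279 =-5.19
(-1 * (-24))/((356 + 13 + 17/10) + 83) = 240/4537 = 0.05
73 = 73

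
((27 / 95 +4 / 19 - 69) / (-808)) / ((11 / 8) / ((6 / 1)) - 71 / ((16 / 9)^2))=-624768 / 163853815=-0.00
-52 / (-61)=52 / 61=0.85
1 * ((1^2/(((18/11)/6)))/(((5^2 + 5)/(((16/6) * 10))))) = 88/27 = 3.26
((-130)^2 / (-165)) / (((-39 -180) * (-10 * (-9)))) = 338 / 65043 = 0.01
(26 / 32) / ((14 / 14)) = 13 / 16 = 0.81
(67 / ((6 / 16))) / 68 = 134 / 51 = 2.63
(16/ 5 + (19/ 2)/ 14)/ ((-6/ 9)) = -1629/ 280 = -5.82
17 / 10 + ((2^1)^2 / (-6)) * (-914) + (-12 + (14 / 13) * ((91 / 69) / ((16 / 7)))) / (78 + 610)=1160247571 / 1898880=611.02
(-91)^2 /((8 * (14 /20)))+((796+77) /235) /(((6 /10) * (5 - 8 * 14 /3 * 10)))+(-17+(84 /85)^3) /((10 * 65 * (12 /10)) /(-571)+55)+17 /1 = 68738712120359521 /45965720937500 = 1495.43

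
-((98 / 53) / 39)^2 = -9604 / 4272489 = -0.00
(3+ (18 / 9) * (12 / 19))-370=-6949 / 19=-365.74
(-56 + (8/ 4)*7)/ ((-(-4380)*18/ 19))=-133/ 13140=-0.01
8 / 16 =1 / 2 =0.50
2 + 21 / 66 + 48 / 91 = 5697 / 2002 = 2.85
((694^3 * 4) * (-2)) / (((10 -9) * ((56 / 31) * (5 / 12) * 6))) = -20723833808 / 35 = -592109537.37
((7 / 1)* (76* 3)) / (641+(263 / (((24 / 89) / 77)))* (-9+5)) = -9576 / 1798493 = -0.01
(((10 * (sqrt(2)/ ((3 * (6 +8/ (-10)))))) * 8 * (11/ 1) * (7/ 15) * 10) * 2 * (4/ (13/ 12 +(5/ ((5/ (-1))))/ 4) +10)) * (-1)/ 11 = -82880 * sqrt(2)/ 117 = -1001.80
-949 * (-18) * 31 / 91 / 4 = 1454.79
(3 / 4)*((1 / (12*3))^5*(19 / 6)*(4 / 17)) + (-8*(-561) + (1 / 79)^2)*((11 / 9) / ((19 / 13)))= 3753.12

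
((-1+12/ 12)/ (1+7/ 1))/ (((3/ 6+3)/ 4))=0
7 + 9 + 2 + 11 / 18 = 335 / 18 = 18.61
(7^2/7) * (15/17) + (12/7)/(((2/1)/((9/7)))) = 6063/833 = 7.28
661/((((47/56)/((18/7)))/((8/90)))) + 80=61104/235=260.02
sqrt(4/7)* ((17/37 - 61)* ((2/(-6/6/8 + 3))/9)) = -10240* sqrt(7)/7659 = -3.54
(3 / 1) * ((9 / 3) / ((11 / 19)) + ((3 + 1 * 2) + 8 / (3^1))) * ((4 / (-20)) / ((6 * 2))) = -106 / 165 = -0.64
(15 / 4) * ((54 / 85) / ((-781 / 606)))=-24543 / 13277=-1.85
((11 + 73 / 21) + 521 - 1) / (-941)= -11224 / 19761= -0.57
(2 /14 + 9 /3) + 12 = 106 /7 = 15.14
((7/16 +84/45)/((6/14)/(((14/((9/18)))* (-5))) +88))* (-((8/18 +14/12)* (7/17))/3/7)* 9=-785813/105554088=-0.01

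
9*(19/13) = 171/13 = 13.15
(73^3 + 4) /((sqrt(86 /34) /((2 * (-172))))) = -3112168 * sqrt(731) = -84143722.53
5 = 5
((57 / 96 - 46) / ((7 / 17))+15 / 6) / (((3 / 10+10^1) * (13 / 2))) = -9285 / 5768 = -1.61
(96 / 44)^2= 576 / 121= 4.76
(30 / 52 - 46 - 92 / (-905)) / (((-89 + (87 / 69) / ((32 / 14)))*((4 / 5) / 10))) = 490549980 / 76587797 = 6.41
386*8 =3088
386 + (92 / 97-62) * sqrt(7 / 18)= 386-987 * sqrt(14) / 97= 347.93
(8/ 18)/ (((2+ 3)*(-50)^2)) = 1/ 28125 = 0.00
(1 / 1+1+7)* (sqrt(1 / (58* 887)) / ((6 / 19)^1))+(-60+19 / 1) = -41+57* sqrt(51446) / 102892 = -40.87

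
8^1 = 8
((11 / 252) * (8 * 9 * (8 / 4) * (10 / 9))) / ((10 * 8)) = 11 / 126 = 0.09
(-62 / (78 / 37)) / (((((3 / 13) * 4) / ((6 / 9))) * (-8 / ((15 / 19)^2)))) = 28675 / 17328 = 1.65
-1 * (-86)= 86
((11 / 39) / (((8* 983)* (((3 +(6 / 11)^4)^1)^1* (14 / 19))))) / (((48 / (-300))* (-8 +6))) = 76499225 / 1553270479488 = 0.00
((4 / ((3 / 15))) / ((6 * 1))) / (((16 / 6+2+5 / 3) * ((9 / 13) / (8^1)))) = 1040 / 171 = 6.08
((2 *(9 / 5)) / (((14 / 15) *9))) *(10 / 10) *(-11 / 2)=-2.36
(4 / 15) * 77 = 308 / 15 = 20.53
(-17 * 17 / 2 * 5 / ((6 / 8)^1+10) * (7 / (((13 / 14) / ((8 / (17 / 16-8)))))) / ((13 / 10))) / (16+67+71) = 25894400 / 8873007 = 2.92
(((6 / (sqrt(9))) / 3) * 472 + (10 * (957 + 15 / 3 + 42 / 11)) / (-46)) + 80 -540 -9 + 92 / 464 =-32056427 / 88044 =-364.10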